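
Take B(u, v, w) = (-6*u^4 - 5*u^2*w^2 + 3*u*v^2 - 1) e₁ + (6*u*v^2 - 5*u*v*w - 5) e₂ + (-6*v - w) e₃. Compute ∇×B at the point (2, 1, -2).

(∇×B)₁ = ∂B₃/∂v − ∂B₂/∂w = 5*u*v - 6
(∇×B)₂ = ∂B₁/∂w − ∂B₃/∂u = -10*u^2*w
(∇×B)₃ = ∂B₂/∂u − ∂B₁/∂v = -6*u*v + 6*v^2 - 5*v*w
∇×B = (5*u*v - 6, -10*u^2*w, -6*u*v + 6*v^2 - 5*v*w)
At (2, 1, -2): (4, 80, 4).

(4, 80, 4)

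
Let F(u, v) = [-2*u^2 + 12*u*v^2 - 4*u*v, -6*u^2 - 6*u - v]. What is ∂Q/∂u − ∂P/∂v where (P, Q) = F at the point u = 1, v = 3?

-86

∂F₂/∂u = -12*u - 6
∂F₁/∂v = 24*u*v - 4*u
Scalar curl = -24*u*v - 8*u - 6
At (1, 3): -86.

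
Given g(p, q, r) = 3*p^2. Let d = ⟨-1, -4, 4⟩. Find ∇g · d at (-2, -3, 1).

∂g/∂p = 6*p
∂g/∂q = 0
∂g/∂r = 0
∇g at (-2, -3, 1) = (-12, 0, 0)
∇g · d = (-12)(-1) + (0)(-4) + (0)(4) = 12

12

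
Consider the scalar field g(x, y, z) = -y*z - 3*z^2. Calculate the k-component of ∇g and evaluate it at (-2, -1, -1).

7

(∇g)_3 = ∂g/∂z = -y - 6*z
At (-2, -1, -1): 7.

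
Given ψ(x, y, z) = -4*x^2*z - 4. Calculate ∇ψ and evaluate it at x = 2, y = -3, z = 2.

∂ψ/∂x = -8*x*z
∂ψ/∂y = 0
∂ψ/∂z = -4*x^2
∇ψ = (-8*x*z, 0, -4*x^2)
At (2, -3, 2): (-32, 0, -16).

(-32, 0, -16)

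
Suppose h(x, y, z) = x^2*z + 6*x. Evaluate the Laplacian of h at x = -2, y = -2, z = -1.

-2

∂²h/∂x² = 2*z
∂²h/∂y² = 0
∂²h/∂z² = 0
∇²h = 2*z
At (-2, -2, -1): -2.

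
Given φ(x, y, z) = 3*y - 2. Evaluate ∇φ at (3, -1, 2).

∂φ/∂x = 0
∂φ/∂y = 3
∂φ/∂z = 0
∇φ = (0, 3, 0)
At (3, -1, 2): (0, 3, 0).

(0, 3, 0)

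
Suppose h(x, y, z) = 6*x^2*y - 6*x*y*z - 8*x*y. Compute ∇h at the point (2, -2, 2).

∂h/∂x = 12*x*y - 6*y*z - 8*y
∂h/∂y = 6*x^2 - 6*x*z - 8*x
∂h/∂z = -6*x*y
∇h = (12*x*y - 6*y*z - 8*y, 6*x^2 - 6*x*z - 8*x, -6*x*y)
At (2, -2, 2): (-8, -16, 24).

(-8, -16, 24)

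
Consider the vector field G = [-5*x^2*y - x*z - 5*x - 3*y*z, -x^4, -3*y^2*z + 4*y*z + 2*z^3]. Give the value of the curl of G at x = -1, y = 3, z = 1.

(-14, -8, 12)

(∇×G)₁ = ∂G₃/∂y − ∂G₂/∂z = -6*y*z + 4*z
(∇×G)₂ = ∂G₁/∂z − ∂G₃/∂x = -x - 3*y
(∇×G)₃ = ∂G₂/∂x − ∂G₁/∂y = -4*x^3 + 5*x^2 + 3*z
∇×G = (-6*y*z + 4*z, -x - 3*y, -4*x^3 + 5*x^2 + 3*z)
At (-1, 3, 1): (-14, -8, 12).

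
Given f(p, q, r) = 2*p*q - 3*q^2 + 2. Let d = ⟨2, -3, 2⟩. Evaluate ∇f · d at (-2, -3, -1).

-54

∂f/∂p = 2*q
∂f/∂q = 2*p - 6*q
∂f/∂r = 0
∇f at (-2, -3, -1) = (-6, 14, 0)
∇f · d = (-6)(2) + (14)(-3) + (0)(2) = -54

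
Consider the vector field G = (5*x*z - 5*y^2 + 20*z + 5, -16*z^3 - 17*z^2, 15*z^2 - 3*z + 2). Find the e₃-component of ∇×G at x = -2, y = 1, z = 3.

10

(∇×G)_3 = ∂G₂/∂x − ∂G₁/∂y
= 0 − (-10*y)
= 10*y
At (-2, 1, 3): 10.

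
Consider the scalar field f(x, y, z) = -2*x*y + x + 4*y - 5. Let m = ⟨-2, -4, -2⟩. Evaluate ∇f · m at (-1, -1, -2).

-30

∂f/∂x = -2*y + 1
∂f/∂y = -2*x + 4
∂f/∂z = 0
∇f at (-1, -1, -2) = (3, 6, 0)
∇f · m = (3)(-2) + (6)(-4) + (0)(-2) = -30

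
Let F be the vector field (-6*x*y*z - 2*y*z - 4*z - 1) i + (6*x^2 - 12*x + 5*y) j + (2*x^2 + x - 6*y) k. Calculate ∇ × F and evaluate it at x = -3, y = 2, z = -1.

(-6, 39, -32)

(∇×F)₁ = ∂F₃/∂y − ∂F₂/∂z = -6
(∇×F)₂ = ∂F₁/∂z − ∂F₃/∂x = -6*x*y - 4*x - 2*y - 5
(∇×F)₃ = ∂F₂/∂x − ∂F₁/∂y = 6*x*z + 12*x + 2*z - 12
∇×F = (-6, -6*x*y - 4*x - 2*y - 5, 6*x*z + 12*x + 2*z - 12)
At (-3, 2, -1): (-6, 39, -32).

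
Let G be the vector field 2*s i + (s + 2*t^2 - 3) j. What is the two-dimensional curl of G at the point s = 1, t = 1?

1

∂G₂/∂s = 1
∂G₁/∂t = 0
Scalar curl = 1
At (1, 1): 1.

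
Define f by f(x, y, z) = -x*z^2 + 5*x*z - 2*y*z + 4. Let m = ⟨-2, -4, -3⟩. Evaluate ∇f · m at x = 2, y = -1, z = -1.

-44

∂f/∂x = -z^2 + 5*z
∂f/∂y = -2*z
∂f/∂z = -2*x*z + 5*x - 2*y
∇f at (2, -1, -1) = (-6, 2, 16)
∇f · m = (-6)(-2) + (2)(-4) + (16)(-3) = -44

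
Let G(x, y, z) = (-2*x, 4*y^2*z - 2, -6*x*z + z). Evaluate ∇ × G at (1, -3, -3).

(-36, -18, 0)

(∇×G)₁ = ∂G₃/∂y − ∂G₂/∂z = -4*y^2
(∇×G)₂ = ∂G₁/∂z − ∂G₃/∂x = 6*z
(∇×G)₃ = ∂G₂/∂x − ∂G₁/∂y = 0
∇×G = (-4*y^2, 6*z, 0)
At (1, -3, -3): (-36, -18, 0).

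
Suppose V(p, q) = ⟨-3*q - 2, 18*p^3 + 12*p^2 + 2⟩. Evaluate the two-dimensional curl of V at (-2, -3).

171

∂V₂/∂p = 54*p^2 + 24*p
∂V₁/∂q = -3
Scalar curl = 54*p^2 + 24*p + 3
At (-2, -3): 171.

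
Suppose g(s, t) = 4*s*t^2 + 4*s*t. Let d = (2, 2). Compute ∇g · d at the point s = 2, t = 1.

∂g/∂s = 4*t^2 + 4*t
∂g/∂t = 8*s*t + 4*s
∇g at (2, 1) = (8, 24)
∇g · d = (8)(2) + (24)(2) = 64

64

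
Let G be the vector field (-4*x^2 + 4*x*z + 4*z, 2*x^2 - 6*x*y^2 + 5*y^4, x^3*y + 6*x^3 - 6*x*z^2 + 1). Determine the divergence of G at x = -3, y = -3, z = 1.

-584

∂G₁/∂x = -8*x + 4*z
∂G₂/∂y = -12*x*y + 20*y^3
∂G₃/∂z = -12*x*z
∇·G = -12*x*y - 12*x*z - 8*x + 20*y^3 + 4*z
At (-3, -3, 1): -584.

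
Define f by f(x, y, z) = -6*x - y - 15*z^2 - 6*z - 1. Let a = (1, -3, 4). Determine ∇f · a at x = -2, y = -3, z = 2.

∂f/∂x = -6
∂f/∂y = -1
∂f/∂z = -30*z - 6
∇f at (-2, -3, 2) = (-6, -1, -66)
∇f · a = (-6)(1) + (-1)(-3) + (-66)(4) = -267

-267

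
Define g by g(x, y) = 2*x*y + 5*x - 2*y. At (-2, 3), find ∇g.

∂g/∂x = 2*y + 5
∂g/∂y = 2*x - 2
∇g = (2*y + 5, 2*x - 2)
At (-2, 3): (11, -6).

(11, -6)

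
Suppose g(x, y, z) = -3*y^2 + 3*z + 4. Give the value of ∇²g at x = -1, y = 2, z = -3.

∂²g/∂x² = 0
∂²g/∂y² = -6
∂²g/∂z² = 0
∇²g = -6
At (-1, 2, -3): -6.

-6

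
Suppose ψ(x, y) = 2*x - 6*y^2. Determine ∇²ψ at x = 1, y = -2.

∂²ψ/∂x² = 0
∂²ψ/∂y² = -12
∇²ψ = -12
At (1, -2): -12.

-12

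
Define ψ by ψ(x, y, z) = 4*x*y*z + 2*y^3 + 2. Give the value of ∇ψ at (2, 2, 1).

(8, 32, 16)

∂ψ/∂x = 4*y*z
∂ψ/∂y = 4*x*z + 6*y^2
∂ψ/∂z = 4*x*y
∇ψ = (4*y*z, 4*x*z + 6*y^2, 4*x*y)
At (2, 2, 1): (8, 32, 16).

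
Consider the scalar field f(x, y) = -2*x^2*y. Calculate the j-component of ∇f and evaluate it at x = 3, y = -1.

-18

(∇f)_2 = ∂f/∂y = -2*x^2
At (3, -1): -18.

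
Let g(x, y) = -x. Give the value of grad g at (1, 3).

∂g/∂x = -1
∂g/∂y = 0
∇g = (-1, 0)
At (1, 3): (-1, 0).

(-1, 0)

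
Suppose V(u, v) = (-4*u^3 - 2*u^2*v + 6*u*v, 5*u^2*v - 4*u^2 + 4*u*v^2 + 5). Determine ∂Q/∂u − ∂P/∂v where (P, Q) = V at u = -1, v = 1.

10

∂V₂/∂u = 10*u*v - 8*u + 4*v^2
∂V₁/∂v = -2*u^2 + 6*u
Scalar curl = 2*u^2 + 10*u*v - 14*u + 4*v^2
At (-1, 1): 10.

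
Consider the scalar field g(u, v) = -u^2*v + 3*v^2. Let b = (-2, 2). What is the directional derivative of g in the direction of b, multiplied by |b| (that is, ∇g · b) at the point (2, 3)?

52

∂g/∂u = -2*u*v
∂g/∂v = -u^2 + 6*v
∇g at (2, 3) = (-12, 14)
∇g · b = (-12)(-2) + (14)(2) = 52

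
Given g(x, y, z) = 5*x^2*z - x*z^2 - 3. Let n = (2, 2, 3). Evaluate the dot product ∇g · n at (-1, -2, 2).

-21

∂g/∂x = 10*x*z - z^2
∂g/∂y = 0
∂g/∂z = 5*x^2 - 2*x*z
∇g at (-1, -2, 2) = (-24, 0, 9)
∇g · n = (-24)(2) + (0)(2) + (9)(3) = -21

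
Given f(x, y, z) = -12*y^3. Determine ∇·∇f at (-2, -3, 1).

∂²f/∂x² = 0
∂²f/∂y² = -72*y
∂²f/∂z² = 0
∇²f = -72*y
At (-2, -3, 1): 216.

216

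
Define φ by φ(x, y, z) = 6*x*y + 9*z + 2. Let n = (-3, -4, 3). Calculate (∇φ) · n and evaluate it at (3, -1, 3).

-27

∂φ/∂x = 6*y
∂φ/∂y = 6*x
∂φ/∂z = 9
∇φ at (3, -1, 3) = (-6, 18, 9)
∇φ · n = (-6)(-3) + (18)(-4) + (9)(3) = -27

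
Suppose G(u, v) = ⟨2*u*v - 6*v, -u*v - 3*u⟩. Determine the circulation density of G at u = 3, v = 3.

∂G₂/∂u = -v - 3
∂G₁/∂v = 2*u - 6
Scalar curl = -2*u - v + 3
At (3, 3): -6.

-6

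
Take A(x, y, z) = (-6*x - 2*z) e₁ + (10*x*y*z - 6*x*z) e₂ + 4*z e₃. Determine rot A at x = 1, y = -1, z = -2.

(∇×A)₁ = ∂A₃/∂y − ∂A₂/∂z = -10*x*y + 6*x
(∇×A)₂ = ∂A₁/∂z − ∂A₃/∂x = -2
(∇×A)₃ = ∂A₂/∂x − ∂A₁/∂y = 10*y*z - 6*z
∇×A = (-10*x*y + 6*x, -2, 10*y*z - 6*z)
At (1, -1, -2): (16, -2, 32).

(16, -2, 32)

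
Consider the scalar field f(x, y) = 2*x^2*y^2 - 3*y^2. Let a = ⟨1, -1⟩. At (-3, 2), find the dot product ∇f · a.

∂f/∂x = 4*x*y^2
∂f/∂y = 4*x^2*y - 6*y
∇f at (-3, 2) = (-48, 60)
∇f · a = (-48)(1) + (60)(-1) = -108

-108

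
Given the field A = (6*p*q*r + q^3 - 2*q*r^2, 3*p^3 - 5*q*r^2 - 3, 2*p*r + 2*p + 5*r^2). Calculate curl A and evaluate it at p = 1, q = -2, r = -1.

(∇×A)₁ = ∂A₃/∂q − ∂A₂/∂r = 10*q*r
(∇×A)₂ = ∂A₁/∂r − ∂A₃/∂p = 6*p*q - 4*q*r - 2*r - 2
(∇×A)₃ = ∂A₂/∂p − ∂A₁/∂q = 9*p^2 - 6*p*r - 3*q^2 + 2*r^2
∇×A = (10*q*r, 6*p*q - 4*q*r - 2*r - 2, 9*p^2 - 6*p*r - 3*q^2 + 2*r^2)
At (1, -2, -1): (20, -20, 5).

(20, -20, 5)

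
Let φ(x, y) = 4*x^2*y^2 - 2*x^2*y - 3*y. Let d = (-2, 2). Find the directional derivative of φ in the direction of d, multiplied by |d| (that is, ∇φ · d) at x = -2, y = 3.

∂φ/∂x = 8*x*y^2 - 4*x*y
∂φ/∂y = 8*x^2*y - 2*x^2 - 3
∇φ at (-2, 3) = (-120, 85)
∇φ · d = (-120)(-2) + (85)(2) = 410

410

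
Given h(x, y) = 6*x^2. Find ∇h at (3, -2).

∂h/∂x = 12*x
∂h/∂y = 0
∇h = (12*x, 0)
At (3, -2): (36, 0).

(36, 0)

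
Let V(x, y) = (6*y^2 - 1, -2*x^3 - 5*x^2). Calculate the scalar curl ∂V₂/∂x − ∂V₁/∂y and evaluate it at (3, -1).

-72

∂V₂/∂x = -6*x^2 - 10*x
∂V₁/∂y = 12*y
Scalar curl = -6*x^2 - 10*x - 12*y
At (3, -1): -72.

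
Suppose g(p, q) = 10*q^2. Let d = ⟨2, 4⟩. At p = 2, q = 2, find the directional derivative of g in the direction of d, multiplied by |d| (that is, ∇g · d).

∂g/∂p = 0
∂g/∂q = 20*q
∇g at (2, 2) = (0, 40)
∇g · d = (0)(2) + (40)(4) = 160

160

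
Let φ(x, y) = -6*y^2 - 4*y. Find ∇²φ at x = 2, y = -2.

-12

∂²φ/∂x² = 0
∂²φ/∂y² = -12
∇²φ = -12
At (2, -2): -12.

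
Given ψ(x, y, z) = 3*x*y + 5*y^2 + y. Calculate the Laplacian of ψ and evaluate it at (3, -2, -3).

10

∂²ψ/∂x² = 0
∂²ψ/∂y² = 10
∂²ψ/∂z² = 0
∇²ψ = 10
At (3, -2, -3): 10.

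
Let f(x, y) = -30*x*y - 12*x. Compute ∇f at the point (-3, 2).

(-72, 90)

∂f/∂x = -30*y - 12
∂f/∂y = -30*x
∇f = (-30*y - 12, -30*x)
At (-3, 2): (-72, 90).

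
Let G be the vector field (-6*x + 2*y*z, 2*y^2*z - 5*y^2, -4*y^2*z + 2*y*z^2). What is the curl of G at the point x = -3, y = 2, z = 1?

(∇×G)₁ = ∂G₃/∂y − ∂G₂/∂z = -2*y^2 - 8*y*z + 2*z^2
(∇×G)₂ = ∂G₁/∂z − ∂G₃/∂x = 2*y
(∇×G)₃ = ∂G₂/∂x − ∂G₁/∂y = -2*z
∇×G = (-2*y^2 - 8*y*z + 2*z^2, 2*y, -2*z)
At (-3, 2, 1): (-22, 4, -2).

(-22, 4, -2)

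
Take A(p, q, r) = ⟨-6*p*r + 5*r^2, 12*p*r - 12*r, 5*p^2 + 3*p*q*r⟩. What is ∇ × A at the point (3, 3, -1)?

(∇×A)₁ = ∂A₃/∂q − ∂A₂/∂r = 3*p*r - 12*p + 12
(∇×A)₂ = ∂A₁/∂r − ∂A₃/∂p = -16*p - 3*q*r + 10*r
(∇×A)₃ = ∂A₂/∂p − ∂A₁/∂q = 12*r
∇×A = (3*p*r - 12*p + 12, -16*p - 3*q*r + 10*r, 12*r)
At (3, 3, -1): (-33, -49, -12).

(-33, -49, -12)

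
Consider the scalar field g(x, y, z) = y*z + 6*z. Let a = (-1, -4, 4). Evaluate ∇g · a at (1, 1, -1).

32

∂g/∂x = 0
∂g/∂y = z
∂g/∂z = y + 6
∇g at (1, 1, -1) = (0, -1, 7)
∇g · a = (0)(-1) + (-1)(-4) + (7)(4) = 32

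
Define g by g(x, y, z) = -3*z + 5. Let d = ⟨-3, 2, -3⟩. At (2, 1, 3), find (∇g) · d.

9

∂g/∂x = 0
∂g/∂y = 0
∂g/∂z = -3
∇g at (2, 1, 3) = (0, 0, -3)
∇g · d = (0)(-3) + (0)(2) + (-3)(-3) = 9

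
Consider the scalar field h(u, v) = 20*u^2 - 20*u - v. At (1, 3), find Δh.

40

∂²h/∂u² = 40
∂²h/∂v² = 0
∇²h = 40
At (1, 3): 40.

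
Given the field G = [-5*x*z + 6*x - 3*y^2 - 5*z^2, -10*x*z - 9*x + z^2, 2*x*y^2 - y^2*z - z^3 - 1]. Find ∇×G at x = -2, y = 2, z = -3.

(∇×G)₁ = ∂G₃/∂y − ∂G₂/∂z = 4*x*y + 10*x - 2*y*z - 2*z
(∇×G)₂ = ∂G₁/∂z − ∂G₃/∂x = -5*x - 2*y^2 - 10*z
(∇×G)₃ = ∂G₂/∂x − ∂G₁/∂y = 6*y - 10*z - 9
∇×G = (4*x*y + 10*x - 2*y*z - 2*z, -5*x - 2*y^2 - 10*z, 6*y - 10*z - 9)
At (-2, 2, -3): (-18, 32, 33).

(-18, 32, 33)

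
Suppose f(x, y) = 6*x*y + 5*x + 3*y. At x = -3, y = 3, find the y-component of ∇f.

(∇f)_2 = ∂f/∂y = 6*x + 3
At (-3, 3): -15.

-15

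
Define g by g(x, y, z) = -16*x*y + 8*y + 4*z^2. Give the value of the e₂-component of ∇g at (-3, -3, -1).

(∇g)_2 = ∂g/∂y = -16*x + 8
At (-3, -3, -1): 56.

56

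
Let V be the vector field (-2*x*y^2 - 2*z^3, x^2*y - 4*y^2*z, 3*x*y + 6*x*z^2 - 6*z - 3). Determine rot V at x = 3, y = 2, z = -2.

(∇×V)₁ = ∂V₃/∂y − ∂V₂/∂z = 3*x + 4*y^2
(∇×V)₂ = ∂V₁/∂z − ∂V₃/∂x = -3*y - 12*z^2
(∇×V)₃ = ∂V₂/∂x − ∂V₁/∂y = 6*x*y
∇×V = (3*x + 4*y^2, -3*y - 12*z^2, 6*x*y)
At (3, 2, -2): (25, -54, 36).

(25, -54, 36)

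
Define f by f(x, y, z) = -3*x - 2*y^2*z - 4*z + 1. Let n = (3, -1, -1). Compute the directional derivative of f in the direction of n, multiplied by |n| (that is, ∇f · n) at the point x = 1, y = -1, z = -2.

5

∂f/∂x = -3
∂f/∂y = -4*y*z
∂f/∂z = -2*y^2 - 4
∇f at (1, -1, -2) = (-3, -8, -6)
∇f · n = (-3)(3) + (-8)(-1) + (-6)(-1) = 5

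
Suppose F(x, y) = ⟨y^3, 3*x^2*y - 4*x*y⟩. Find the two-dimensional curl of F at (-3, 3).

∂F₂/∂x = 6*x*y - 4*y
∂F₁/∂y = 3*y^2
Scalar curl = 6*x*y - 3*y^2 - 4*y
At (-3, 3): -93.

-93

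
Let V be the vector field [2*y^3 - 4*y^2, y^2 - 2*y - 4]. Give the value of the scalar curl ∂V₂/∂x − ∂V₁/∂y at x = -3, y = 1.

∂V₂/∂x = 0
∂V₁/∂y = 6*y^2 - 8*y
Scalar curl = -6*y^2 + 8*y
At (-3, 1): 2.

2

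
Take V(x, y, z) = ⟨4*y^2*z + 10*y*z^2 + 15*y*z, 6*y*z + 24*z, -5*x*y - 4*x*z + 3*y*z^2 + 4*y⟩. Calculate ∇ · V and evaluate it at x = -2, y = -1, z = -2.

8

∂V₁/∂x = 0
∂V₂/∂y = 6*z
∂V₃/∂z = -4*x + 6*y*z
∇·V = -4*x + 6*y*z + 6*z
At (-2, -1, -2): 8.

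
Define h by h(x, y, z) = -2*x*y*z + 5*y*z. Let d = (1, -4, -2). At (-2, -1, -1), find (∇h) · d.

52

∂h/∂x = -2*y*z
∂h/∂y = -2*x*z + 5*z
∂h/∂z = -2*x*y + 5*y
∇h at (-2, -1, -1) = (-2, -9, -9)
∇h · d = (-2)(1) + (-9)(-4) + (-9)(-2) = 52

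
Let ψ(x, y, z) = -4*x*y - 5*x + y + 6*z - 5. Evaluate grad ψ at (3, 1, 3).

(-9, -11, 6)

∂ψ/∂x = -4*y - 5
∂ψ/∂y = -4*x + 1
∂ψ/∂z = 6
∇ψ = (-4*y - 5, -4*x + 1, 6)
At (3, 1, 3): (-9, -11, 6).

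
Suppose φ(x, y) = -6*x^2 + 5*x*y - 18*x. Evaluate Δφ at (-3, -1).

∂²φ/∂x² = -12
∂²φ/∂y² = 0
∇²φ = -12
At (-3, -1): -12.

-12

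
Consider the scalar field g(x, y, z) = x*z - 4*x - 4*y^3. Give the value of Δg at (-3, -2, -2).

48

∂²g/∂x² = 0
∂²g/∂y² = -24*y
∂²g/∂z² = 0
∇²g = -24*y
At (-3, -2, -2): 48.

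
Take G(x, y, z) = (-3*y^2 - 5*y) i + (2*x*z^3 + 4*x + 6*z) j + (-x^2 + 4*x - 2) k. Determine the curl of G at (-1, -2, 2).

(18, -6, 13)

(∇×G)₁ = ∂G₃/∂y − ∂G₂/∂z = -6*x*z^2 - 6
(∇×G)₂ = ∂G₁/∂z − ∂G₃/∂x = 2*x - 4
(∇×G)₃ = ∂G₂/∂x − ∂G₁/∂y = 6*y + 2*z^3 + 9
∇×G = (-6*x*z^2 - 6, 2*x - 4, 6*y + 2*z^3 + 9)
At (-1, -2, 2): (18, -6, 13).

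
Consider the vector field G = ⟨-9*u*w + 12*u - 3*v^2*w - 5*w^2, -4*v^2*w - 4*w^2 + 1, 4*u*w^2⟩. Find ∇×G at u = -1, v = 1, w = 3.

(∇×G)₁ = ∂G₃/∂v − ∂G₂/∂w = 4*v^2 + 8*w
(∇×G)₂ = ∂G₁/∂w − ∂G₃/∂u = -9*u - 3*v^2 - 4*w^2 - 10*w
(∇×G)₃ = ∂G₂/∂u − ∂G₁/∂v = 6*v*w
∇×G = (4*v^2 + 8*w, -9*u - 3*v^2 - 4*w^2 - 10*w, 6*v*w)
At (-1, 1, 3): (28, -60, 18).

(28, -60, 18)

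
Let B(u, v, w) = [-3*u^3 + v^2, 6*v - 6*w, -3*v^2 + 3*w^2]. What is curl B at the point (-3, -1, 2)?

(∇×B)₁ = ∂B₃/∂v − ∂B₂/∂w = -6*v + 6
(∇×B)₂ = ∂B₁/∂w − ∂B₃/∂u = 0
(∇×B)₃ = ∂B₂/∂u − ∂B₁/∂v = -2*v
∇×B = (-6*v + 6, 0, -2*v)
At (-3, -1, 2): (12, 0, 2).

(12, 0, 2)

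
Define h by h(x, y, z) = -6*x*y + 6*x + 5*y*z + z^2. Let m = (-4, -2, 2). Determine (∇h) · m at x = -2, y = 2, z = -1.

26

∂h/∂x = -6*y + 6
∂h/∂y = -6*x + 5*z
∂h/∂z = 5*y + 2*z
∇h at (-2, 2, -1) = (-6, 7, 8)
∇h · m = (-6)(-4) + (7)(-2) + (8)(2) = 26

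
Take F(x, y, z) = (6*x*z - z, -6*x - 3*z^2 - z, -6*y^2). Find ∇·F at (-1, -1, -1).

-6

∂F₁/∂x = 6*z
∂F₂/∂y = 0
∂F₃/∂z = 0
∇·F = 6*z
At (-1, -1, -1): -6.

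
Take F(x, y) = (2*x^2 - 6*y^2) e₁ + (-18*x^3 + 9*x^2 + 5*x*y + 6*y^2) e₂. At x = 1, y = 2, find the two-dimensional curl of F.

∂F₂/∂x = -54*x^2 + 18*x + 5*y
∂F₁/∂y = -12*y
Scalar curl = -54*x^2 + 18*x + 17*y
At (1, 2): -2.

-2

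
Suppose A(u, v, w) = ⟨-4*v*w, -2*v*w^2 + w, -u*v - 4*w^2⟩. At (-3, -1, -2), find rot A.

(∇×A)₁ = ∂A₃/∂v − ∂A₂/∂w = -u + 4*v*w - 1
(∇×A)₂ = ∂A₁/∂w − ∂A₃/∂u = -3*v
(∇×A)₃ = ∂A₂/∂u − ∂A₁/∂v = 4*w
∇×A = (-u + 4*v*w - 1, -3*v, 4*w)
At (-3, -1, -2): (10, 3, -8).

(10, 3, -8)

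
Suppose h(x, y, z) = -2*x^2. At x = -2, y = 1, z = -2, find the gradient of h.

(8, 0, 0)

∂h/∂x = -4*x
∂h/∂y = 0
∂h/∂z = 0
∇h = (-4*x, 0, 0)
At (-2, 1, -2): (8, 0, 0).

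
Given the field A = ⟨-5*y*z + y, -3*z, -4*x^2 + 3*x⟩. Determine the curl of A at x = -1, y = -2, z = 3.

(∇×A)₁ = ∂A₃/∂y − ∂A₂/∂z = 3
(∇×A)₂ = ∂A₁/∂z − ∂A₃/∂x = 8*x - 5*y - 3
(∇×A)₃ = ∂A₂/∂x − ∂A₁/∂y = 5*z - 1
∇×A = (3, 8*x - 5*y - 3, 5*z - 1)
At (-1, -2, 3): (3, -1, 14).

(3, -1, 14)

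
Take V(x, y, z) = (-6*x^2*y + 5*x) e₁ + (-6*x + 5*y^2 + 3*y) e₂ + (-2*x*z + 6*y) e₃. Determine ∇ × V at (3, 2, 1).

(∇×V)₁ = ∂V₃/∂y − ∂V₂/∂z = 6
(∇×V)₂ = ∂V₁/∂z − ∂V₃/∂x = 2*z
(∇×V)₃ = ∂V₂/∂x − ∂V₁/∂y = 6*x^2 - 6
∇×V = (6, 2*z, 6*x^2 - 6)
At (3, 2, 1): (6, 2, 48).

(6, 2, 48)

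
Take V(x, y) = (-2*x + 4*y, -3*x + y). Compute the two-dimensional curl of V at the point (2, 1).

∂V₂/∂x = -3
∂V₁/∂y = 4
Scalar curl = -7
At (2, 1): -7.

-7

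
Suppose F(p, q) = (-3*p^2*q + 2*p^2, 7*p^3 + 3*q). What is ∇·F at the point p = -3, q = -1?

∂F₁/∂p = -6*p*q + 4*p
∂F₂/∂q = 3
∇·F = -6*p*q + 4*p + 3
At (-3, -1): -27.

-27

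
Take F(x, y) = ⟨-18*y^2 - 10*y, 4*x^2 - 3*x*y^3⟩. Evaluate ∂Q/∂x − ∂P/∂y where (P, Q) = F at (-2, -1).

∂F₂/∂x = 8*x - 3*y^3
∂F₁/∂y = -36*y - 10
Scalar curl = 8*x - 3*y^3 + 36*y + 10
At (-2, -1): -39.

-39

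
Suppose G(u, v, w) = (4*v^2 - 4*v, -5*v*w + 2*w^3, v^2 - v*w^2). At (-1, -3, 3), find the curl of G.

(-84, 0, 28)

(∇×G)₁ = ∂G₃/∂v − ∂G₂/∂w = 7*v - 7*w^2
(∇×G)₂ = ∂G₁/∂w − ∂G₃/∂u = 0
(∇×G)₃ = ∂G₂/∂u − ∂G₁/∂v = -8*v + 4
∇×G = (7*v - 7*w^2, 0, -8*v + 4)
At (-1, -3, 3): (-84, 0, 28).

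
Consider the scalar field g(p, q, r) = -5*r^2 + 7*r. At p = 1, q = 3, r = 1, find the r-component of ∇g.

(∇g)_3 = ∂g/∂r = -10*r + 7
At (1, 3, 1): -3.

-3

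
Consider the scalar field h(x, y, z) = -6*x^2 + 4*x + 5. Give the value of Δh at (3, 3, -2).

-12

∂²h/∂x² = -12
∂²h/∂y² = 0
∂²h/∂z² = 0
∇²h = -12
At (3, 3, -2): -12.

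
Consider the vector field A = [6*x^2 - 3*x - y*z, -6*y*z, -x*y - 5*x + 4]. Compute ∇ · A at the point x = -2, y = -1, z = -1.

-21

∂A₁/∂x = 12*x - 3
∂A₂/∂y = -6*z
∂A₃/∂z = 0
∇·A = 12*x - 6*z - 3
At (-2, -1, -1): -21.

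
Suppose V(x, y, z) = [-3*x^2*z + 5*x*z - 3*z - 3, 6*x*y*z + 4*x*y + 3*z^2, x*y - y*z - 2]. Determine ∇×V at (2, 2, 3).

(-43, -7, 44)

(∇×V)₁ = ∂V₃/∂y − ∂V₂/∂z = -6*x*y + x - 7*z
(∇×V)₂ = ∂V₁/∂z − ∂V₃/∂x = -3*x^2 + 5*x - y - 3
(∇×V)₃ = ∂V₂/∂x − ∂V₁/∂y = 6*y*z + 4*y
∇×V = (-6*x*y + x - 7*z, -3*x^2 + 5*x - y - 3, 6*y*z + 4*y)
At (2, 2, 3): (-43, -7, 44).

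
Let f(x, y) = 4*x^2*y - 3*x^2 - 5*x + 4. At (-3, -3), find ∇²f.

-30

∂²f/∂x² = 2*(4*y - 3)
∂²f/∂y² = 0
∇²f = 8*y - 6
At (-3, -3): -30.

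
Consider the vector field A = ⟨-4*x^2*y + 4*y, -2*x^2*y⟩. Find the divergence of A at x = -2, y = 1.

∂A₁/∂x = -8*x*y
∂A₂/∂y = -2*x^2
∇·A = -2*x^2 - 8*x*y
At (-2, 1): 8.

8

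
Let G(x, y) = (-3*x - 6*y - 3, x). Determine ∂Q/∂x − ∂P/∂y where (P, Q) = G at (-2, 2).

∂G₂/∂x = 1
∂G₁/∂y = -6
Scalar curl = 7
At (-2, 2): 7.

7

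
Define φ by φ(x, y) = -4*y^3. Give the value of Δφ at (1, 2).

-48

∂²φ/∂x² = 0
∂²φ/∂y² = -24*y
∇²φ = -24*y
At (1, 2): -48.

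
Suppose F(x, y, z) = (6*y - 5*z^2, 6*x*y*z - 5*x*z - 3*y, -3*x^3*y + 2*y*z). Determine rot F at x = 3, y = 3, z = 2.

(-116, 223, 20)

(∇×F)₁ = ∂F₃/∂y − ∂F₂/∂z = -3*x^3 - 6*x*y + 5*x + 2*z
(∇×F)₂ = ∂F₁/∂z − ∂F₃/∂x = 9*x^2*y - 10*z
(∇×F)₃ = ∂F₂/∂x − ∂F₁/∂y = 6*y*z - 5*z - 6
∇×F = (-3*x^3 - 6*x*y + 5*x + 2*z, 9*x^2*y - 10*z, 6*y*z - 5*z - 6)
At (3, 3, 2): (-116, 223, 20).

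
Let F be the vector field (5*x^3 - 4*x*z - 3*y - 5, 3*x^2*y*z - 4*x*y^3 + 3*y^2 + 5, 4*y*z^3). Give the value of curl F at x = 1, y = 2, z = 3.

(102, -4, 7)

(∇×F)₁ = ∂F₃/∂y − ∂F₂/∂z = -3*x^2*y + 4*z^3
(∇×F)₂ = ∂F₁/∂z − ∂F₃/∂x = -4*x
(∇×F)₃ = ∂F₂/∂x − ∂F₁/∂y = 6*x*y*z - 4*y^3 + 3
∇×F = (-3*x^2*y + 4*z^3, -4*x, 6*x*y*z - 4*y^3 + 3)
At (1, 2, 3): (102, -4, 7).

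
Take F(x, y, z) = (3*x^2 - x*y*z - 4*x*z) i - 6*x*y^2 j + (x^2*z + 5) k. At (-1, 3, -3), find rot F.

(∇×F)₁ = ∂F₃/∂y − ∂F₂/∂z = 0
(∇×F)₂ = ∂F₁/∂z − ∂F₃/∂x = -x*y - 2*x*z - 4*x
(∇×F)₃ = ∂F₂/∂x − ∂F₁/∂y = x*z - 6*y^2
∇×F = (0, -x*y - 2*x*z - 4*x, x*z - 6*y^2)
At (-1, 3, -3): (0, 1, -51).

(0, 1, -51)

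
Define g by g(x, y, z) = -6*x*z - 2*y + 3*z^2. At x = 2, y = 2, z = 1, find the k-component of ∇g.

(∇g)_3 = ∂g/∂z = -6*x + 6*z
At (2, 2, 1): -6.

-6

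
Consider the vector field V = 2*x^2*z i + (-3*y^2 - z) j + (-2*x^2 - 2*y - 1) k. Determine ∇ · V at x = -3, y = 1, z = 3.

-42

∂V₁/∂x = 4*x*z
∂V₂/∂y = -6*y
∂V₃/∂z = 0
∇·V = 4*x*z - 6*y
At (-3, 1, 3): -42.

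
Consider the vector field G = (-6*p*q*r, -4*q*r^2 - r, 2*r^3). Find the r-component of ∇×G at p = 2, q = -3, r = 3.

(∇×G)_3 = ∂G₂/∂p − ∂G₁/∂q
= 0 − (-6*p*r)
= 6*p*r
At (2, -3, 3): 36.

36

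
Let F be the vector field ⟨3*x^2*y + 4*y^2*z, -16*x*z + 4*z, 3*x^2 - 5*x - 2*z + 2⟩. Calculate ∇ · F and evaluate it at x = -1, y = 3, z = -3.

∂F₁/∂x = 6*x*y
∂F₂/∂y = 0
∂F₃/∂z = -2
∇·F = 6*x*y - 2
At (-1, 3, -3): -20.

-20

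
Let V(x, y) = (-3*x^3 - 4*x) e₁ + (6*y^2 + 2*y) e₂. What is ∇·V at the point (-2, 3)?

-2

∂V₁/∂x = -9*x^2 - 4
∂V₂/∂y = 12*y + 2
∇·V = -9*x^2 + 12*y - 2
At (-2, 3): -2.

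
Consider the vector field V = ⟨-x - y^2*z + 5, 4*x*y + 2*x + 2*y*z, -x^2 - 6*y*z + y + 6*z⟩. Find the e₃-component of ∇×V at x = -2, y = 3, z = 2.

(∇×V)_3 = ∂V₂/∂x − ∂V₁/∂y
= 4*y + 2 − (-2*y*z)
= 2*y*z + 4*y + 2
At (-2, 3, 2): 26.

26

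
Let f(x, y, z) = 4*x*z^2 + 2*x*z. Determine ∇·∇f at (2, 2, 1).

16

∂²f/∂x² = 0
∂²f/∂y² = 0
∂²f/∂z² = 8*x
∇²f = 8*x
At (2, 2, 1): 16.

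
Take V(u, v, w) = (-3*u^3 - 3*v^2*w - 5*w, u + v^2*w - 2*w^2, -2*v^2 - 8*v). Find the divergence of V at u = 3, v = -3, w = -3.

∂V₁/∂u = -9*u^2
∂V₂/∂v = 2*v*w
∂V₃/∂w = 0
∇·V = -9*u^2 + 2*v*w
At (3, -3, -3): -63.

-63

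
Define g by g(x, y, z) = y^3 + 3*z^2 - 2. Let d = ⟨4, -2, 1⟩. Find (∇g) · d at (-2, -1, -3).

-24

∂g/∂x = 0
∂g/∂y = 3*y^2
∂g/∂z = 6*z
∇g at (-2, -1, -3) = (0, 3, -18)
∇g · d = (0)(4) + (3)(-2) + (-18)(1) = -24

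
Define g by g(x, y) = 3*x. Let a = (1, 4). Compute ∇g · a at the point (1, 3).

∂g/∂x = 3
∂g/∂y = 0
∇g at (1, 3) = (3, 0)
∇g · a = (3)(1) + (0)(4) = 3

3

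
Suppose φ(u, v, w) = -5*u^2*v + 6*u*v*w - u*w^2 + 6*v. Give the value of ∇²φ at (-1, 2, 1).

∂²φ/∂u² = -10*v
∂²φ/∂v² = 0
∂²φ/∂w² = -2*u
∇²φ = -2*u - 10*v
At (-1, 2, 1): -18.

-18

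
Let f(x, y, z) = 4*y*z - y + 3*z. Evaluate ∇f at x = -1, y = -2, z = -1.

(0, -5, -5)

∂f/∂x = 0
∂f/∂y = 4*z - 1
∂f/∂z = 4*y + 3
∇f = (0, 4*z - 1, 4*y + 3)
At (-1, -2, -1): (0, -5, -5).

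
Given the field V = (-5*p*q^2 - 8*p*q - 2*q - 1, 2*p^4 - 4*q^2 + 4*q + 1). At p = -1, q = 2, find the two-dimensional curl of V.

∂V₂/∂p = 8*p^3
∂V₁/∂q = -10*p*q - 8*p - 2
Scalar curl = 8*p^3 + 10*p*q + 8*p + 2
At (-1, 2): -34.

-34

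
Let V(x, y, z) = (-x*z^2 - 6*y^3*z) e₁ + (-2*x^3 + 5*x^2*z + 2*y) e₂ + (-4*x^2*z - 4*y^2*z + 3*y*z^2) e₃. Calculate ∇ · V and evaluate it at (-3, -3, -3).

∂V₁/∂x = -z^2
∂V₂/∂y = 2
∂V₃/∂z = -4*x^2 - 4*y^2 + 6*y*z
∇·V = -4*x^2 - 4*y^2 + 6*y*z - z^2 + 2
At (-3, -3, -3): -25.

-25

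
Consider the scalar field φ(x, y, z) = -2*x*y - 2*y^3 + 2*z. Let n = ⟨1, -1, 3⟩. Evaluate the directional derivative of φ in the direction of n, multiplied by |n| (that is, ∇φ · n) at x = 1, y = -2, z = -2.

36

∂φ/∂x = -2*y
∂φ/∂y = -2*x - 6*y^2
∂φ/∂z = 2
∇φ at (1, -2, -2) = (4, -26, 2)
∇φ · n = (4)(1) + (-26)(-1) + (2)(3) = 36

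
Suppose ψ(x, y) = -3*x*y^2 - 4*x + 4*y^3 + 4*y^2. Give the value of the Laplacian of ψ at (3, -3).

-82

∂²ψ/∂x² = 0
∂²ψ/∂y² = 2*(-3*x + 12*y + 4)
∇²ψ = -6*x + 24*y + 8
At (3, -3): -82.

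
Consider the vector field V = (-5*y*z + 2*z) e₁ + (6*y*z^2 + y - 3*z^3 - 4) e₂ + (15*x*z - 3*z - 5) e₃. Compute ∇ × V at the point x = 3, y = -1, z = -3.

(45, 52, -15)

(∇×V)₁ = ∂V₃/∂y − ∂V₂/∂z = -12*y*z + 9*z^2
(∇×V)₂ = ∂V₁/∂z − ∂V₃/∂x = -5*y - 15*z + 2
(∇×V)₃ = ∂V₂/∂x − ∂V₁/∂y = 5*z
∇×V = (-12*y*z + 9*z^2, -5*y - 15*z + 2, 5*z)
At (3, -1, -3): (45, 52, -15).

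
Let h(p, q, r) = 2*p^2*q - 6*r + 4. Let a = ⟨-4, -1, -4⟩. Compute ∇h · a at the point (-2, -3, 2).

∂h/∂p = 4*p*q
∂h/∂q = 2*p^2
∂h/∂r = -6
∇h at (-2, -3, 2) = (24, 8, -6)
∇h · a = (24)(-4) + (8)(-1) + (-6)(-4) = -80

-80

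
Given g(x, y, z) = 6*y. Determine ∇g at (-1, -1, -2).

∂g/∂x = 0
∂g/∂y = 6
∂g/∂z = 0
∇g = (0, 6, 0)
At (-1, -1, -2): (0, 6, 0).

(0, 6, 0)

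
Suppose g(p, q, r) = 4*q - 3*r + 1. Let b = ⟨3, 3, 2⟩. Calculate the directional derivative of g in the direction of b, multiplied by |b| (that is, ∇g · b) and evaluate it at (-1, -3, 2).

6

∂g/∂p = 0
∂g/∂q = 4
∂g/∂r = -3
∇g at (-1, -3, 2) = (0, 4, -3)
∇g · b = (0)(3) + (4)(3) + (-3)(2) = 6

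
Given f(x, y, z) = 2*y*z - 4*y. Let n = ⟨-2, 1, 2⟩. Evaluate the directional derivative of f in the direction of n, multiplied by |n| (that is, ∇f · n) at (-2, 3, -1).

6

∂f/∂x = 0
∂f/∂y = 2*z - 4
∂f/∂z = 2*y
∇f at (-2, 3, -1) = (0, -6, 6)
∇f · n = (0)(-2) + (-6)(1) + (6)(2) = 6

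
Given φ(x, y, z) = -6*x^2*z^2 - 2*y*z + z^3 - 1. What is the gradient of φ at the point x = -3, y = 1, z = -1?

(36, 2, 109)

∂φ/∂x = -12*x*z^2
∂φ/∂y = -2*z
∂φ/∂z = -12*x^2*z - 2*y + 3*z^2
∇φ = (-12*x*z^2, -2*z, -12*x^2*z - 2*y + 3*z^2)
At (-3, 1, -1): (36, 2, 109).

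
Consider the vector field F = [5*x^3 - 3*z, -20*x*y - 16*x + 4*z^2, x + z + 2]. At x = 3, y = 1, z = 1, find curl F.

(-8, -4, -36)

(∇×F)₁ = ∂F₃/∂y − ∂F₂/∂z = -8*z
(∇×F)₂ = ∂F₁/∂z − ∂F₃/∂x = -4
(∇×F)₃ = ∂F₂/∂x − ∂F₁/∂y = -20*y - 16
∇×F = (-8*z, -4, -20*y - 16)
At (3, 1, 1): (-8, -4, -36).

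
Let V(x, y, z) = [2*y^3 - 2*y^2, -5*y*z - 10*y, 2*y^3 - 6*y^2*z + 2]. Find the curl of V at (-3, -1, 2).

(25, 0, -10)

(∇×V)₁ = ∂V₃/∂y − ∂V₂/∂z = 6*y^2 - 12*y*z + 5*y
(∇×V)₂ = ∂V₁/∂z − ∂V₃/∂x = 0
(∇×V)₃ = ∂V₂/∂x − ∂V₁/∂y = -6*y^2 + 4*y
∇×V = (6*y^2 - 12*y*z + 5*y, 0, -6*y^2 + 4*y)
At (-3, -1, 2): (25, 0, -10).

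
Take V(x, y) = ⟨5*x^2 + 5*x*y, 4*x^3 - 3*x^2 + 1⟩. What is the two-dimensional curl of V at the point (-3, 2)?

141

∂V₂/∂x = 12*x^2 - 6*x
∂V₁/∂y = 5*x
Scalar curl = 12*x^2 - 11*x
At (-3, 2): 141.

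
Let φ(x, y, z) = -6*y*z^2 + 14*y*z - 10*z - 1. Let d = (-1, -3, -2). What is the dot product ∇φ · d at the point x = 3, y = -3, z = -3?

608

∂φ/∂x = 0
∂φ/∂y = -6*z^2 + 14*z
∂φ/∂z = -12*y*z + 14*y - 10
∇φ at (3, -3, -3) = (0, -96, -160)
∇φ · d = (0)(-1) + (-96)(-3) + (-160)(-2) = 608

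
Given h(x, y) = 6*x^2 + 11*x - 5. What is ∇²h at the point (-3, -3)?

12

∂²h/∂x² = 12
∂²h/∂y² = 0
∇²h = 12
At (-3, -3): 12.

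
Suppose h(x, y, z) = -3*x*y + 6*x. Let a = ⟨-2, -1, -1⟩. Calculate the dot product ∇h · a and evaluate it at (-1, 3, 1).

3

∂h/∂x = -3*y + 6
∂h/∂y = -3*x
∂h/∂z = 0
∇h at (-1, 3, 1) = (-3, 3, 0)
∇h · a = (-3)(-2) + (3)(-1) + (0)(-1) = 3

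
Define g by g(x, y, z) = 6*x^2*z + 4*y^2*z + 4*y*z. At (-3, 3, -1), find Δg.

-20

∂²g/∂x² = 12*z
∂²g/∂y² = 8*z
∂²g/∂z² = 0
∇²g = 20*z
At (-3, 3, -1): -20.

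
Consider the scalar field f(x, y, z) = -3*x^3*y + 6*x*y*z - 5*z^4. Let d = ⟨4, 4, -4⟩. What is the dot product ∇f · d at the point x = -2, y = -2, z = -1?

304

∂f/∂x = -9*x^2*y + 6*y*z
∂f/∂y = -3*x^3 + 6*x*z
∂f/∂z = 6*x*y - 20*z^3
∇f at (-2, -2, -1) = (84, 36, 44)
∇f · d = (84)(4) + (36)(4) + (44)(-4) = 304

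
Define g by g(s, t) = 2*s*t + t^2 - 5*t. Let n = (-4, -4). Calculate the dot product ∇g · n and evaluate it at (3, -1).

12

∂g/∂s = 2*t
∂g/∂t = 2*s + 2*t - 5
∇g at (3, -1) = (-2, -1)
∇g · n = (-2)(-4) + (-1)(-4) = 12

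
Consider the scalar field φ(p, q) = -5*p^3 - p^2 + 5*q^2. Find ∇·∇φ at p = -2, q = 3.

∂²φ/∂p² = -2*(15*p + 1)
∂²φ/∂q² = 10
∇²φ = -30*p + 8
At (-2, 3): 68.

68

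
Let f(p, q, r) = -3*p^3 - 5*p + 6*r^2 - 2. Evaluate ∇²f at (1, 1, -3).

∂²f/∂p² = -18*p
∂²f/∂q² = 0
∂²f/∂r² = 12
∇²f = -18*p + 12
At (1, 1, -3): -6.

-6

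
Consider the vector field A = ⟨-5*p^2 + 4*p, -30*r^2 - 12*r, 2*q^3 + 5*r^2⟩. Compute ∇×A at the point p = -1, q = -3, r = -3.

(∇×A)₁ = ∂A₃/∂q − ∂A₂/∂r = 6*q^2 + 60*r + 12
(∇×A)₂ = ∂A₁/∂r − ∂A₃/∂p = 0
(∇×A)₃ = ∂A₂/∂p − ∂A₁/∂q = 0
∇×A = (6*q^2 + 60*r + 12, 0, 0)
At (-1, -3, -3): (-114, 0, 0).

(-114, 0, 0)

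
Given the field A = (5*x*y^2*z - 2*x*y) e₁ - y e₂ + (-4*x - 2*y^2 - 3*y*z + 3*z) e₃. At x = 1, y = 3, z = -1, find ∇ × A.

(-9, 49, 32)

(∇×A)₁ = ∂A₃/∂y − ∂A₂/∂z = -4*y - 3*z
(∇×A)₂ = ∂A₁/∂z − ∂A₃/∂x = 5*x*y^2 + 4
(∇×A)₃ = ∂A₂/∂x − ∂A₁/∂y = -10*x*y*z + 2*x
∇×A = (-4*y - 3*z, 5*x*y^2 + 4, -10*x*y*z + 2*x)
At (1, 3, -1): (-9, 49, 32).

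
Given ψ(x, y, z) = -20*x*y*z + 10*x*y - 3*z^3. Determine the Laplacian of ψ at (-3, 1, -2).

∂²ψ/∂x² = 0
∂²ψ/∂y² = 0
∂²ψ/∂z² = -18*z
∇²ψ = -18*z
At (-3, 1, -2): 36.

36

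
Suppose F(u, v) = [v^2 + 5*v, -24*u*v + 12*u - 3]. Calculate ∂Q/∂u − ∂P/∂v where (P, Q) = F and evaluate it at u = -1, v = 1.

∂F₂/∂u = -24*v + 12
∂F₁/∂v = 2*v + 5
Scalar curl = -26*v + 7
At (-1, 1): -19.

-19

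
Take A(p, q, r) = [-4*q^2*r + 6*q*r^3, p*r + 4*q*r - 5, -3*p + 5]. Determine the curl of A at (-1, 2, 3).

(-7, 311, -111)

(∇×A)₁ = ∂A₃/∂q − ∂A₂/∂r = -p - 4*q
(∇×A)₂ = ∂A₁/∂r − ∂A₃/∂p = -4*q^2 + 18*q*r^2 + 3
(∇×A)₃ = ∂A₂/∂p − ∂A₁/∂q = 8*q*r - 6*r^3 + r
∇×A = (-p - 4*q, -4*q^2 + 18*q*r^2 + 3, 8*q*r - 6*r^3 + r)
At (-1, 2, 3): (-7, 311, -111).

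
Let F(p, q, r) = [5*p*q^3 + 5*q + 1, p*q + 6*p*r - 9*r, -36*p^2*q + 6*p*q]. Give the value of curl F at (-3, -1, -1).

(∇×F)₁ = ∂F₃/∂q − ∂F₂/∂r = -36*p^2 + 9
(∇×F)₂ = ∂F₁/∂r − ∂F₃/∂p = 72*p*q - 6*q
(∇×F)₃ = ∂F₂/∂p − ∂F₁/∂q = -15*p*q^2 + q + 6*r - 5
∇×F = (-36*p^2 + 9, 72*p*q - 6*q, -15*p*q^2 + q + 6*r - 5)
At (-3, -1, -1): (-315, 222, 33).

(-315, 222, 33)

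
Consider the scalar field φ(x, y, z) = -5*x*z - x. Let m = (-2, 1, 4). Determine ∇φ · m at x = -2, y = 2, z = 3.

72

∂φ/∂x = -5*z - 1
∂φ/∂y = 0
∂φ/∂z = -5*x
∇φ at (-2, 2, 3) = (-16, 0, 10)
∇φ · m = (-16)(-2) + (0)(1) + (10)(4) = 72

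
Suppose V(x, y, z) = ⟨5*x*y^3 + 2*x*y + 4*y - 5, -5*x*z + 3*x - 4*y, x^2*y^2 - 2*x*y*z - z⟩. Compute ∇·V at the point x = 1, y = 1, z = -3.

0

∂V₁/∂x = 5*y^3 + 2*y
∂V₂/∂y = -4
∂V₃/∂z = -2*x*y - 1
∇·V = -2*x*y + 5*y^3 + 2*y - 5
At (1, 1, -3): 0.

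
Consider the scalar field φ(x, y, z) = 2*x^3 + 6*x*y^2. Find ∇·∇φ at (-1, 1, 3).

-24

∂²φ/∂x² = 12*x
∂²φ/∂y² = 12*x
∂²φ/∂z² = 0
∇²φ = 24*x
At (-1, 1, 3): -24.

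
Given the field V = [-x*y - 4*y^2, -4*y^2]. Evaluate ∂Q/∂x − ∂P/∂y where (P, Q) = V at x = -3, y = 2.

13

∂V₂/∂x = 0
∂V₁/∂y = -x - 8*y
Scalar curl = x + 8*y
At (-3, 2): 13.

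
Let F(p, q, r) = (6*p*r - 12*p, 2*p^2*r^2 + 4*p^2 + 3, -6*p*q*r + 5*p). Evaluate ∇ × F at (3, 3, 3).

(∇×F)₁ = ∂F₃/∂q − ∂F₂/∂r = -4*p^2*r - 6*p*r
(∇×F)₂ = ∂F₁/∂r − ∂F₃/∂p = 6*p + 6*q*r - 5
(∇×F)₃ = ∂F₂/∂p − ∂F₁/∂q = 4*p*r^2 + 8*p
∇×F = (-4*p^2*r - 6*p*r, 6*p + 6*q*r - 5, 4*p*r^2 + 8*p)
At (3, 3, 3): (-162, 67, 132).

(-162, 67, 132)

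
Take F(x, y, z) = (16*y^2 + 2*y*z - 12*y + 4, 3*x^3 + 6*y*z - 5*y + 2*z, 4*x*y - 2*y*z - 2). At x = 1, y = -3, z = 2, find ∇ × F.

(16, 6, 113)

(∇×F)₁ = ∂F₃/∂y − ∂F₂/∂z = 4*x - 6*y - 2*z - 2
(∇×F)₂ = ∂F₁/∂z − ∂F₃/∂x = -2*y
(∇×F)₃ = ∂F₂/∂x − ∂F₁/∂y = 9*x^2 - 32*y - 2*z + 12
∇×F = (4*x - 6*y - 2*z - 2, -2*y, 9*x^2 - 32*y - 2*z + 12)
At (1, -3, 2): (16, 6, 113).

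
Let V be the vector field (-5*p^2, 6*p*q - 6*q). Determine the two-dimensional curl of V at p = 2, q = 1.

∂V₂/∂p = 6*q
∂V₁/∂q = 0
Scalar curl = 6*q
At (2, 1): 6.

6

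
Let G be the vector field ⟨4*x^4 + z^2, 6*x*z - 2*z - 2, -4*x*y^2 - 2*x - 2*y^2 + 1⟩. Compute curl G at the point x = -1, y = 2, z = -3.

(∇×G)₁ = ∂G₃/∂y − ∂G₂/∂z = -8*x*y - 6*x - 4*y + 2
(∇×G)₂ = ∂G₁/∂z − ∂G₃/∂x = 4*y^2 + 2*z + 2
(∇×G)₃ = ∂G₂/∂x − ∂G₁/∂y = 6*z
∇×G = (-8*x*y - 6*x - 4*y + 2, 4*y^2 + 2*z + 2, 6*z)
At (-1, 2, -3): (16, 12, -18).

(16, 12, -18)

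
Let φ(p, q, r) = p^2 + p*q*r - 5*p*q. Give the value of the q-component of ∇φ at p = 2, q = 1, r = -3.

(∇φ)_2 = ∂φ/∂q = p*r - 5*p
At (2, 1, -3): -16.

-16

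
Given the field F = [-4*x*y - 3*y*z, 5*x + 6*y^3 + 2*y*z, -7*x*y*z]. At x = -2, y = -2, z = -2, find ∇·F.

48

∂F₁/∂x = -4*y
∂F₂/∂y = 18*y^2 + 2*z
∂F₃/∂z = -7*x*y
∇·F = -7*x*y + 18*y^2 - 4*y + 2*z
At (-2, -2, -2): 48.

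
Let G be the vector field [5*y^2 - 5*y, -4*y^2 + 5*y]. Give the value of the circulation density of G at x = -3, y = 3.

∂G₂/∂x = 0
∂G₁/∂y = 10*y - 5
Scalar curl = -10*y + 5
At (-3, 3): -25.

-25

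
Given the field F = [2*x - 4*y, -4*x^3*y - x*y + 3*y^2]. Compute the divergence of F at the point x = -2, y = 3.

∂F₁/∂x = 2
∂F₂/∂y = -4*x^3 - x + 6*y
∇·F = -4*x^3 - x + 6*y + 2
At (-2, 3): 54.

54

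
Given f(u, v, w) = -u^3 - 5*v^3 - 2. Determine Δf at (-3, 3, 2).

∂²f/∂u² = -6*u
∂²f/∂v² = -30*v
∂²f/∂w² = 0
∇²f = -6*u - 30*v
At (-3, 3, 2): -72.

-72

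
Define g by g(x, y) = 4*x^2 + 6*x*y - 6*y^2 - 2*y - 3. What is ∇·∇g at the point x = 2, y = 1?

∂²g/∂x² = 8
∂²g/∂y² = -12
∇²g = -4
At (2, 1): -4.

-4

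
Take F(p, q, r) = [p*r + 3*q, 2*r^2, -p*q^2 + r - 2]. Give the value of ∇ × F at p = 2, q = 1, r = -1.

(∇×F)₁ = ∂F₃/∂q − ∂F₂/∂r = -2*p*q - 4*r
(∇×F)₂ = ∂F₁/∂r − ∂F₃/∂p = p + q^2
(∇×F)₃ = ∂F₂/∂p − ∂F₁/∂q = -3
∇×F = (-2*p*q - 4*r, p + q^2, -3)
At (2, 1, -1): (0, 3, -3).

(0, 3, -3)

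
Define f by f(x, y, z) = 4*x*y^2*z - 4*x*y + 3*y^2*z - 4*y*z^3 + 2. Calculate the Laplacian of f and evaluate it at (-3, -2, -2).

∂²f/∂x² = 0
∂²f/∂y² = 2*z*(4*x + 3)
∂²f/∂z² = -24*y*z
∇²f = 8*x*z - 24*y*z + 6*z
At (-3, -2, -2): -60.

-60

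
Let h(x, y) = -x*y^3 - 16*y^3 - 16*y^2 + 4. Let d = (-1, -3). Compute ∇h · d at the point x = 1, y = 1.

250

∂h/∂x = -y^3
∂h/∂y = -3*x*y^2 - 48*y^2 - 32*y
∇h at (1, 1) = (-1, -83)
∇h · d = (-1)(-1) + (-83)(-3) = 250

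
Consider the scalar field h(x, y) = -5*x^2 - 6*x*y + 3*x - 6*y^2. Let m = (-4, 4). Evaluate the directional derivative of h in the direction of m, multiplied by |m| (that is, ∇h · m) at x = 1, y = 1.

∂h/∂x = -10*x - 6*y + 3
∂h/∂y = -6*x - 12*y
∇h at (1, 1) = (-13, -18)
∇h · m = (-13)(-4) + (-18)(4) = -20

-20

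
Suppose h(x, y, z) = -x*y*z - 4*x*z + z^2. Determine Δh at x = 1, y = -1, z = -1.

∂²h/∂x² = 0
∂²h/∂y² = 0
∂²h/∂z² = 2
∇²h = 2
At (1, -1, -1): 2.

2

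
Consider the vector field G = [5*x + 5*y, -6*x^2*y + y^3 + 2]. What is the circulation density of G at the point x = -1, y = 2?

∂G₂/∂x = -12*x*y
∂G₁/∂y = 5
Scalar curl = -12*x*y - 5
At (-1, 2): 19.

19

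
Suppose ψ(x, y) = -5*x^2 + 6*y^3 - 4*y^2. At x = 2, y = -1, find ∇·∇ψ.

-54

∂²ψ/∂x² = -10
∂²ψ/∂y² = 4*(9*y - 2)
∇²ψ = 36*y - 18
At (2, -1): -54.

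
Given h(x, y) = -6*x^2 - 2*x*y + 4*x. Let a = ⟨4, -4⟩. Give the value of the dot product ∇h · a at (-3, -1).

∂h/∂x = -12*x - 2*y + 4
∂h/∂y = -2*x
∇h at (-3, -1) = (42, 6)
∇h · a = (42)(4) + (6)(-4) = 144

144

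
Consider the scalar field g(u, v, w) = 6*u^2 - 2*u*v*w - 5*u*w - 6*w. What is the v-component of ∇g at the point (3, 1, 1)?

-6

(∇g)_2 = ∂g/∂v = -2*u*w
At (3, 1, 1): -6.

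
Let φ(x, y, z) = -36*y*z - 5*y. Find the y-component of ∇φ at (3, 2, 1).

(∇φ)_2 = ∂φ/∂y = -36*z - 5
At (3, 2, 1): -41.

-41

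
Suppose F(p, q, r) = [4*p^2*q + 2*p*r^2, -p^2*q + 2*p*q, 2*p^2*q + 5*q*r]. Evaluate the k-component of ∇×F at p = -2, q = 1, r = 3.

-10

(∇×F)_3 = ∂F₂/∂p − ∂F₁/∂q
= -2*p*q + 2*q − (4*p^2)
= -4*p^2 - 2*p*q + 2*q
At (-2, 1, 3): -10.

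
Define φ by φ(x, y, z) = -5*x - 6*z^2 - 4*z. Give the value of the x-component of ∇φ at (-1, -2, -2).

-5

(∇φ)_1 = ∂φ/∂x = -5
At (-1, -2, -2): -5.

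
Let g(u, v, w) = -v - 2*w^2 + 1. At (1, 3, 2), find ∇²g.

-4

∂²g/∂u² = 0
∂²g/∂v² = 0
∂²g/∂w² = -4
∇²g = -4
At (1, 3, 2): -4.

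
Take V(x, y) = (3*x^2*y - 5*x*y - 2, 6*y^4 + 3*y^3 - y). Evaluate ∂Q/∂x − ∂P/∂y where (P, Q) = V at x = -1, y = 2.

∂V₂/∂x = 0
∂V₁/∂y = 3*x^2 - 5*x
Scalar curl = -3*x^2 + 5*x
At (-1, 2): -8.

-8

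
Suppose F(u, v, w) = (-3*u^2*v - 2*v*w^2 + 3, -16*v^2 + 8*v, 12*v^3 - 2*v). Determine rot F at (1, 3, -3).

(322, 36, 21)

(∇×F)₁ = ∂F₃/∂v − ∂F₂/∂w = 36*v^2 - 2
(∇×F)₂ = ∂F₁/∂w − ∂F₃/∂u = -4*v*w
(∇×F)₃ = ∂F₂/∂u − ∂F₁/∂v = 3*u^2 + 2*w^2
∇×F = (36*v^2 - 2, -4*v*w, 3*u^2 + 2*w^2)
At (1, 3, -3): (322, 36, 21).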